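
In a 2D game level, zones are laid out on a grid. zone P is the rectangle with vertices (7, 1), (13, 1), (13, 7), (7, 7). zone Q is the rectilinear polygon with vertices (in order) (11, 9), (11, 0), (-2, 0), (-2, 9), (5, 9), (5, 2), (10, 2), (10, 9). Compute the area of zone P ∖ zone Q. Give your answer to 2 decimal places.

|zone P| = 36, |zone P∩zone Q| = 9.
|zone P ∖ zone Q| = |zone P| − |zone P∩zone Q| = 36 − 9 = 27.00.

27.00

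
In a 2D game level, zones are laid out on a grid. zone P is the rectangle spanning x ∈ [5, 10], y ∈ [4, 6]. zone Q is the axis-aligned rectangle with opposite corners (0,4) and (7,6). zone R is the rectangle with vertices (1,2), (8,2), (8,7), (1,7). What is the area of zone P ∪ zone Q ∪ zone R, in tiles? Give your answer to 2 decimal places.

41.00

By inclusion–exclusion:
Individual areas: |zone P| = 10, |zone Q| = 14, |zone R| = 35.
|zone P∩zone Q|: x∈[5,7], y∈[4,6] → 2·2 = 4.
|zone P∩zone R|: x∈[5,8], y∈[4,6] → 3·2 = 6.
|zone Q∩zone R|: x∈[1,7], y∈[4,6] → 6·2 = 12.
|zone P∩zone Q∩zone R| = 4.
|zone P ∪ zone Q ∪ zone R| = 59 − 22 + 4 = 41.00.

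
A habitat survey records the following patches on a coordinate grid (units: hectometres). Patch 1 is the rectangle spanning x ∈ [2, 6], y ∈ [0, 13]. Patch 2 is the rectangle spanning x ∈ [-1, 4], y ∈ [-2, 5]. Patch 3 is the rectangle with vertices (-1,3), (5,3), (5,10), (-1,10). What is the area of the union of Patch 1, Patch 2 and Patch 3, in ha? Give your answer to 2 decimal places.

92.00

By inclusion–exclusion:
Individual areas: |Patch 1| = 52, |Patch 2| = 35, |Patch 3| = 42.
|Patch 1∩Patch 2|: x∈[2,4], y∈[0,5] → 2·5 = 10.
|Patch 1∩Patch 3|: x∈[2,5], y∈[3,10] → 3·7 = 21.
|Patch 2∩Patch 3|: x∈[-1,4], y∈[3,5] → 5·2 = 10.
|Patch 1∩Patch 2∩Patch 3| = 4.
|Patch 1 ∪ Patch 2 ∪ Patch 3| = 129 − 41 + 4 = 92.00.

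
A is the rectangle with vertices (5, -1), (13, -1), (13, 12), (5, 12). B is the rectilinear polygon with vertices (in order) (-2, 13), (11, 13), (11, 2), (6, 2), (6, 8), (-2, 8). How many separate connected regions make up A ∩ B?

1

A ∩ B is a single connected region.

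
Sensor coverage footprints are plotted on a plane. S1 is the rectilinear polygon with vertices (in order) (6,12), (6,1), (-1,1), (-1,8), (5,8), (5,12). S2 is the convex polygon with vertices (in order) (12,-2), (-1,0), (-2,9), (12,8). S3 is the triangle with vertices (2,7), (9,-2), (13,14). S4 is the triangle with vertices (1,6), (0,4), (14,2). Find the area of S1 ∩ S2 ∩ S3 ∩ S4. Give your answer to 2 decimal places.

2.74

The intersection is the polygon with vertices (6,3.143), (4.875,3.304), (3.337,5.281), (6,4.462).
By the shoelace formula its area is 2.74.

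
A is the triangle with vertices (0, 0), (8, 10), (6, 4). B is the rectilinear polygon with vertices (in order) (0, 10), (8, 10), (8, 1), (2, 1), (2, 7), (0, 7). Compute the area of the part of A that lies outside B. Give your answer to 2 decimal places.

|A| = 14, |A∩B| = 12.8333.
|A ∖ B| = |A| − |A∩B| = 14 − 12.8333 = 1.17.

1.17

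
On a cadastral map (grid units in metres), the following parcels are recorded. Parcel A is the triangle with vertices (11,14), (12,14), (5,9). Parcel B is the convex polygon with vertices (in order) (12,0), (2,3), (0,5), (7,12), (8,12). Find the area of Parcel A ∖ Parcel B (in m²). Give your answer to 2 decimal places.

1.90

|Parcel A| = 2.5, |Parcel A∩Parcel B| = 0.602.
|Parcel A ∖ Parcel B| = |Parcel A| − |Parcel A∩Parcel B| = 2.5 − 0.602 = 1.90.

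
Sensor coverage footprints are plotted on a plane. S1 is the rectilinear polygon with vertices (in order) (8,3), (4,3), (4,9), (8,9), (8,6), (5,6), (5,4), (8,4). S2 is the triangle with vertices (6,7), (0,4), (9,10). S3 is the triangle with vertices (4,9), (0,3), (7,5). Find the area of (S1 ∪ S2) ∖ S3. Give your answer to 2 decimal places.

13.26

|S1 ∪ S2| = 19.5833.
|(S1 ∪ S2) ∩ S3| = 6.3226.
|(S1 ∪ S2) ∖ S3| = 19.5833 − 6.3226 = 13.26.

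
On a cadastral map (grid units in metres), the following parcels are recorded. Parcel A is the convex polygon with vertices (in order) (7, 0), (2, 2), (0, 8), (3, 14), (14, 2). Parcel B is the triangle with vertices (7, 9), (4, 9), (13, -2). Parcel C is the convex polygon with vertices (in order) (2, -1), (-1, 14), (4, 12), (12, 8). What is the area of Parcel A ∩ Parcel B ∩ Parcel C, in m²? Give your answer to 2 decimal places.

10.24

The intersection is the polygon with vertices (4,9), (7,9), (9.012,5.311), (7.864,4.277).
By the shoelace formula its area is 10.24.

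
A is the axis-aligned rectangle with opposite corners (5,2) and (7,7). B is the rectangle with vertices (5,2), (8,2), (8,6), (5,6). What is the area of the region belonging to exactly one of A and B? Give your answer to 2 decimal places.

6.00

|A∩B|: x∈[5,7], y∈[2,6] → 2·4 = 8.
|A △ B| = |A| + |B| − 2·|A∩B| = 10 + 12 − 16 = 6.00.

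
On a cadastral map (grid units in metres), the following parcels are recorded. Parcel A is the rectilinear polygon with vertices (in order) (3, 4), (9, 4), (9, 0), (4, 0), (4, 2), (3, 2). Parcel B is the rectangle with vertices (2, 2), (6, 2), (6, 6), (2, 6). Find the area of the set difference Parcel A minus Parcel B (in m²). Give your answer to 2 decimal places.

16.00

|Parcel A| = 22, |Parcel A∩Parcel B| = 6.
|Parcel A ∖ Parcel B| = |Parcel A| − |Parcel A∩Parcel B| = 22 − 6 = 16.00.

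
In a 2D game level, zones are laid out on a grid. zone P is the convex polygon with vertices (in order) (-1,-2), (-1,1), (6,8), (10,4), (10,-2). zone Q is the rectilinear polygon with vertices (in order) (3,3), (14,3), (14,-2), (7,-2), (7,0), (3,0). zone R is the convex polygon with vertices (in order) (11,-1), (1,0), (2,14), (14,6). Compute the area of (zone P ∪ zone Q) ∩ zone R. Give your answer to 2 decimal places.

The region (zone P ∪ zone Q) ∩ zone R is the polygon with vertices (6,8), (10,4), (10,3), (12.714,3), (11,-1), (1,0), (1.231,3.231).
By the shoelace formula its area is 62.58.

62.58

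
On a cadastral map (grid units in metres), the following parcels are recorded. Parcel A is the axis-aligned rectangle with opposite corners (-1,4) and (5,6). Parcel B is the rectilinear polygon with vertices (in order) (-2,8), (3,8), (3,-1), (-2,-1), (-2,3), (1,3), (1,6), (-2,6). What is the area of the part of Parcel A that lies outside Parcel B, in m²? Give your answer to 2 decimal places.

8.00

|Parcel A| = 12, |Parcel A∩Parcel B| = 4.
|Parcel A ∖ Parcel B| = |Parcel A| − |Parcel A∩Parcel B| = 12 − 4 = 8.00.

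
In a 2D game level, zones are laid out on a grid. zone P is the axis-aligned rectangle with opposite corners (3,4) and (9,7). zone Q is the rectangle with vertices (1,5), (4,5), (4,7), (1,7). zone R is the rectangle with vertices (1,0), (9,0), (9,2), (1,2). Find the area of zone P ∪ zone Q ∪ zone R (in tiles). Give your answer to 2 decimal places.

By inclusion–exclusion:
Individual areas: |zone P| = 18, |zone Q| = 6, |zone R| = 16.
|zone P∩zone Q|: x∈[3,4], y∈[5,7] → 1·2 = 2.
|zone P∩zone R| = 0 (no overlap).
|zone Q∩zone R| = 0 (no overlap).
|zone P∩zone Q∩zone R| = 0.
|zone P ∪ zone Q ∪ zone R| = 40 − 2 + 0 = 38.00.

38.00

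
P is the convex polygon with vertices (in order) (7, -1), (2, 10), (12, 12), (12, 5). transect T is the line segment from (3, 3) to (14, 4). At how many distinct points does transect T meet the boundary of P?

2

The segment meets the boundary at (10.934,3.721), (5.095,3.19).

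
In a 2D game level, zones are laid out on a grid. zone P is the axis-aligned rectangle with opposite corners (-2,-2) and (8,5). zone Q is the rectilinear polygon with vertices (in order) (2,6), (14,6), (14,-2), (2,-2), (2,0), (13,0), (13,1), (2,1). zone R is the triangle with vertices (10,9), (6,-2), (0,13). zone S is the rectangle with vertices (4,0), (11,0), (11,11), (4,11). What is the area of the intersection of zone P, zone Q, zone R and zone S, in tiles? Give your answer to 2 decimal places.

14.06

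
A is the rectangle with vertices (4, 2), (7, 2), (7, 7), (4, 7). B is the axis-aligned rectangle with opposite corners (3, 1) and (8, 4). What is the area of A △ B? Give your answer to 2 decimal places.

18.00

|A∩B|: x∈[4,7], y∈[2,4] → 3·2 = 6.
|A △ B| = |A| + |B| − 2·|A∩B| = 15 + 15 − 12 = 18.00.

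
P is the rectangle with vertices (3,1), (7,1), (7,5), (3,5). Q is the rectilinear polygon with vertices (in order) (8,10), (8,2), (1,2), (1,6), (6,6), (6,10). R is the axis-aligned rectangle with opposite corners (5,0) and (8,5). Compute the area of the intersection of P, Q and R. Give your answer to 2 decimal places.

The intersection is the polygon with vertices (7,5), (7,2), (5,2), (5,5).
By the shoelace formula its area is 6.00.

6.00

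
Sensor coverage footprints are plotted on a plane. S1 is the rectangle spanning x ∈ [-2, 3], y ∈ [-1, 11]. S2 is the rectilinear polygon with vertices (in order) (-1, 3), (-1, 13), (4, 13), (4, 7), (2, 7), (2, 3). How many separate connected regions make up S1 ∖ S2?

1

S1 ∖ S2 is a single connected region.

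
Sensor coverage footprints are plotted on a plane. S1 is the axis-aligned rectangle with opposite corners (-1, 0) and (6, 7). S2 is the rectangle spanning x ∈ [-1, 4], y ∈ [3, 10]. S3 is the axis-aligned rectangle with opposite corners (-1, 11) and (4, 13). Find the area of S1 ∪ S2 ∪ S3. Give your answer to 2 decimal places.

74.00

By inclusion–exclusion:
Individual areas: |S1| = 49, |S2| = 35, |S3| = 10.
|S1∩S2|: x∈[-1,4], y∈[3,7] → 5·4 = 20.
|S1∩S3| = 0 (no overlap).
|S2∩S3| = 0 (no overlap).
|S1∩S2∩S3| = 0.
|S1 ∪ S2 ∪ S3| = 94 − 20 + 0 = 74.00.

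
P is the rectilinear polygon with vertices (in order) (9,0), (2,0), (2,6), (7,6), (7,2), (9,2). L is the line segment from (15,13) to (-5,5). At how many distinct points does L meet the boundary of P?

The segment lies entirely outside P and never meets its boundary.

0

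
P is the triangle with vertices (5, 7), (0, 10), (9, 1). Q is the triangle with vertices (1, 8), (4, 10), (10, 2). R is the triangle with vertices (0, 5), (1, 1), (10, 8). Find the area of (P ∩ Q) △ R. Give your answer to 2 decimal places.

|P ∩ Q| = 5.8263.
|(P ∩ Q) ∩ R| = 1.9442.
|(P ∩ Q) △ R| = 5.8263 + 21.5 − 3.8883 = 23.44.

23.44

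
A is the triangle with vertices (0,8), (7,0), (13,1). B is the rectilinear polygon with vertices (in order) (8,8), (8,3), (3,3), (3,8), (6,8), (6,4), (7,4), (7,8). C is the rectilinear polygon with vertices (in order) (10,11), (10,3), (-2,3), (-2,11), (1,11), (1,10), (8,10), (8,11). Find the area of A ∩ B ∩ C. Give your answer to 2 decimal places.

8.61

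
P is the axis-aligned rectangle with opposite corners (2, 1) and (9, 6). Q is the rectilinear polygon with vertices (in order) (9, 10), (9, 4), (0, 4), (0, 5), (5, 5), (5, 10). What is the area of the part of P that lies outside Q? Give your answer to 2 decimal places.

24.00

|P| = 35, |P∩Q| = 11.
|P ∖ Q| = |P| − |P∩Q| = 35 − 11 = 24.00.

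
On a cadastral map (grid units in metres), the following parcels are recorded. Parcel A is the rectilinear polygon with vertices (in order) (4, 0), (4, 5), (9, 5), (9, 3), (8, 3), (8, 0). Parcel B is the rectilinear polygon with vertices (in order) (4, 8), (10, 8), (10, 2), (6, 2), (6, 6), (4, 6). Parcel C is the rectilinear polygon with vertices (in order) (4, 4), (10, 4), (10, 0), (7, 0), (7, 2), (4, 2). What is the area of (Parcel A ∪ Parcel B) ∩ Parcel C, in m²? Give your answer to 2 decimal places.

14.00

The region (Parcel A ∪ Parcel B) ∩ Parcel C is the polygon with vertices (10,2), (8,2), (8,0), (7,0), (7,2), (4,2), (4,4), (10,4).
By the shoelace formula its area is 14.00.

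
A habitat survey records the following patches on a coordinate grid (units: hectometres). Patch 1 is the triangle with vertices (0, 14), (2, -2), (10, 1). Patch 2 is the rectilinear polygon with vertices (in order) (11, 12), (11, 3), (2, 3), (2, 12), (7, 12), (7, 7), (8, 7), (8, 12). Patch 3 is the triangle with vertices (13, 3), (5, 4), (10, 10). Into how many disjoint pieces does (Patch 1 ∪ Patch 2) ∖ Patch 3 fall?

2

(Patch 1 ∪ Patch 2) ∖ Patch 3 splits into 2 disjoint pieces (area 84.3615, area 9.5667).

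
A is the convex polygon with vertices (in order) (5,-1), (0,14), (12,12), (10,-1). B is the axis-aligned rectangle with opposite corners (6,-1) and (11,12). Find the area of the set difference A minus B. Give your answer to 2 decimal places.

|A| = 117.5, |A∩B| = 61.75.
|A ∖ B| = |A| − |A∩B| = 117.5 − 61.75 = 55.75.

55.75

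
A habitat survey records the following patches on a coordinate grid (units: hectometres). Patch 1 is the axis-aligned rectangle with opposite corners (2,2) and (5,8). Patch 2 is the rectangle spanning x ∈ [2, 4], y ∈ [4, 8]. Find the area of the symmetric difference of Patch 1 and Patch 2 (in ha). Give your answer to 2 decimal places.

10.00

|Patch 1∩Patch 2|: x∈[2,4], y∈[4,8] → 2·4 = 8.
|Patch 1 △ Patch 2| = |Patch 1| + |Patch 2| − 2·|Patch 1∩Patch 2| = 18 + 8 − 16 = 10.00.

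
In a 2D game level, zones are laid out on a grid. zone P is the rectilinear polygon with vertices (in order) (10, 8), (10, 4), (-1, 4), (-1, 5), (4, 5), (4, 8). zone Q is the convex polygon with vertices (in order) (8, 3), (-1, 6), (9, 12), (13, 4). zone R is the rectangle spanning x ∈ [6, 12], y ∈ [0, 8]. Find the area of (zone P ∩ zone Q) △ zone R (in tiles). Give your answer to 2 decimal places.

40.50

|zone P ∩ zone Q| = 24.5.
|(zone P ∩ zone Q) ∩ zone R| = 16.
|(zone P ∩ zone Q) △ zone R| = 24.5 + 48 − 32 = 40.50.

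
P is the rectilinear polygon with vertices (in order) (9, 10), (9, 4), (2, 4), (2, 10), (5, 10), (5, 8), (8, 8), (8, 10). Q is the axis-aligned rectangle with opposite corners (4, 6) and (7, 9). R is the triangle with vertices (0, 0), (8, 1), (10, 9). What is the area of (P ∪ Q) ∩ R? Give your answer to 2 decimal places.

9.21

The region (P ∪ Q) ∩ R is the polygon with vertices (4.444,4), (9,8.1), (9,5), (8.75,4).
By the shoelace formula its area is 9.21.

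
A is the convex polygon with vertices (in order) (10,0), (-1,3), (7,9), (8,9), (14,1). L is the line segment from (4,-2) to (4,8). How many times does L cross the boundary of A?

2

The segment meets the boundary at (4,6.75), (4,1.636).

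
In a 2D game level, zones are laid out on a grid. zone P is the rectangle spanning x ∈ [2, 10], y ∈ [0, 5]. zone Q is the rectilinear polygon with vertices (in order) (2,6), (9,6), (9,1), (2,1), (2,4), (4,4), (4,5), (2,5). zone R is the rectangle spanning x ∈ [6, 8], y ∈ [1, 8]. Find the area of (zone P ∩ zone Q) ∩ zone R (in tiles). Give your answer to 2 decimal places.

8.00

The region (zone P ∩ zone Q) ∩ zone R is the polygon with vertices (6,1), (6,5), (8,5), (8,1).
By the shoelace formula its area is 8.00.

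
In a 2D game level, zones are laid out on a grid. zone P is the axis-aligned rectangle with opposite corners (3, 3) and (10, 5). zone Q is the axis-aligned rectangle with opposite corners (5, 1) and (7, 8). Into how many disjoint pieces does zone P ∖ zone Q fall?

2

zone P ∖ zone Q splits into 2 disjoint pieces (area 6, area 4).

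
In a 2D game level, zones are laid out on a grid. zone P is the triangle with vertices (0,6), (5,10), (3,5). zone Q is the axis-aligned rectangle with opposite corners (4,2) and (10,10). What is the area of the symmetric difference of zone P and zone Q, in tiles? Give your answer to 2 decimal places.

|zone P| = 8.5, |zone Q| = 48, |zone P∩zone Q| = 0.85.
|zone P △ zone Q| = |zone P| + |zone Q| − 2·|zone P∩zone Q| = 8.5 + 48 − 1.7 = 54.80.

54.80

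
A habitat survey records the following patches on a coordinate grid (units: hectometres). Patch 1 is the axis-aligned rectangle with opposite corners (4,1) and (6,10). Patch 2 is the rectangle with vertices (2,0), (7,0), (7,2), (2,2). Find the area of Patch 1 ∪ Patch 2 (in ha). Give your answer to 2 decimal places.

26.00

By inclusion–exclusion:
Individual areas: |Patch 1| = 18, |Patch 2| = 10.
|Patch 1∩Patch 2|: x∈[4,6], y∈[1,2] → 2·1 = 2.
|Patch 1 ∪ Patch 2| = 28 − 2 = 26.00.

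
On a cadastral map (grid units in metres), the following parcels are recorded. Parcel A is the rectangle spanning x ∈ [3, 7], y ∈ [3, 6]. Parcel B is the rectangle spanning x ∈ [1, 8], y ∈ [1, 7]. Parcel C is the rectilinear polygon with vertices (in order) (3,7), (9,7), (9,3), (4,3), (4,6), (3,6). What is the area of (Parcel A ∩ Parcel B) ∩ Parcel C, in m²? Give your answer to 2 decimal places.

9.00

|Parcel A ∩ Parcel B| = 12.
|(Parcel A ∩ Parcel B) ∩ Parcel C| = 9.00.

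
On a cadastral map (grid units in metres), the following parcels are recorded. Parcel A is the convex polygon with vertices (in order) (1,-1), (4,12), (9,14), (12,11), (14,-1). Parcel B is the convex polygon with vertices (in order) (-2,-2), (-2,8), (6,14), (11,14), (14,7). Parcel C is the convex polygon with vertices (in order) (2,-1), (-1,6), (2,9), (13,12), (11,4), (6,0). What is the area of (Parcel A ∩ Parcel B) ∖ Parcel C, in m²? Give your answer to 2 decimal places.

20.69

|Parcel A ∩ Parcel B| = 90.4701.
|(Parcel A ∩ Parcel B) ∩ Parcel C| = 69.7813.
|(Parcel A ∩ Parcel B) ∖ Parcel C| = 90.4701 − 69.7813 = 20.69.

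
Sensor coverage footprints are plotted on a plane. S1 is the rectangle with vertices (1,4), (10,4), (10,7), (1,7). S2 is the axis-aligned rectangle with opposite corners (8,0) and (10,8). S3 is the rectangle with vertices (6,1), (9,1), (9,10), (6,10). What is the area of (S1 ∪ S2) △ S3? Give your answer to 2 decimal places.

|S1 ∪ S2| = 37.
|(S1 ∪ S2) ∩ S3| = 13.
|(S1 ∪ S2) △ S3| = 37 + 27 − 26 = 38.00.

38.00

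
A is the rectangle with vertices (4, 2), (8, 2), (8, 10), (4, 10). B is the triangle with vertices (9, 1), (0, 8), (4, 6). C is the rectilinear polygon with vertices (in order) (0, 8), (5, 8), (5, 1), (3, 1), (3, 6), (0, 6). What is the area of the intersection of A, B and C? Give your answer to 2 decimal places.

1.00

The intersection is the polygon with vertices (5,5), (5,4.111), (4,4.889), (4,6).
By the shoelace formula its area is 1.00.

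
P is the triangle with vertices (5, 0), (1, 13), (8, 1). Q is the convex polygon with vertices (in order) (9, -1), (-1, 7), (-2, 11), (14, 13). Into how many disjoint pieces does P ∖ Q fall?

2

P ∖ Q splits into 2 disjoint pieces (area 3.123, area 0.3266).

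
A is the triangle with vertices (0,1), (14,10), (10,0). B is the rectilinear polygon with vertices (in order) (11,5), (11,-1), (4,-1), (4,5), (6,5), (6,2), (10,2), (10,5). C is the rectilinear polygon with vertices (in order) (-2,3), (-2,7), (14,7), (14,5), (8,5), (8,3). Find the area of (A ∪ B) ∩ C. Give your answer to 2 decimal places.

|A ∪ B| = 63.6214.
|(A ∪ B) ∩ C| = 17.48.

17.48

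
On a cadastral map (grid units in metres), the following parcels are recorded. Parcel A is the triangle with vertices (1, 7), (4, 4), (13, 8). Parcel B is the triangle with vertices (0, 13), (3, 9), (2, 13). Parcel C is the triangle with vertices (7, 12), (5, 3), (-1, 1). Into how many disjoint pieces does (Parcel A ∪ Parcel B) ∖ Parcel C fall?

3

(Parcel A ∪ Parcel B) ∖ Parcel C splits into 3 disjoint pieces (area 1.865, area 9.687, area 4).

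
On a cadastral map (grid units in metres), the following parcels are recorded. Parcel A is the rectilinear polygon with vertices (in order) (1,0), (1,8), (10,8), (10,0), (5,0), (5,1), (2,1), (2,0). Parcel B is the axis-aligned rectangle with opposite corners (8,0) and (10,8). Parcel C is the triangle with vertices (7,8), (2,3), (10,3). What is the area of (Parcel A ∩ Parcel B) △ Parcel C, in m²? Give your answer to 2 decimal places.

|Parcel A ∩ Parcel B| = 16.
|(Parcel A ∩ Parcel B) ∩ Parcel C| = 3.3333.
|(Parcel A ∩ Parcel B) △ Parcel C| = 16 + 20 − 6.6667 = 29.33.

29.33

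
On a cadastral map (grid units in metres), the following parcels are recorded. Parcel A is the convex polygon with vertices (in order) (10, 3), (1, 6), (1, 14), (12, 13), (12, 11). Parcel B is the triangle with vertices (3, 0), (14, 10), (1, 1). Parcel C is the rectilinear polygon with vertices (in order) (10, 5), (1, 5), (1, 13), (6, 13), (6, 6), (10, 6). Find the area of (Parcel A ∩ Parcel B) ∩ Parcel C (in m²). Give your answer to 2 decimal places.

The region (Parcel A ∩ Parcel B) ∩ Parcel C is the polygon with vertices (8.222,6), (9.6,6), (8.5,5), (6.778,5).
By the shoelace formula its area is 1.55.

1.55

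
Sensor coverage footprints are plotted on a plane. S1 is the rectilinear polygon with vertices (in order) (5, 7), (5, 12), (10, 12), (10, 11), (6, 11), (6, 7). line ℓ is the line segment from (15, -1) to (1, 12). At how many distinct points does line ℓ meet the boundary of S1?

The segment meets the boundary at (5,8.286), (6,7.357).

2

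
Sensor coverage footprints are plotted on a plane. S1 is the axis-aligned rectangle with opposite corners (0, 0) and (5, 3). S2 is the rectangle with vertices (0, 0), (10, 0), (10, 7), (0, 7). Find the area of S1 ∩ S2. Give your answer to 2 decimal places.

|S1∩S2|: x∈[0,5], y∈[0,3] → 5·3 = 15.

15.00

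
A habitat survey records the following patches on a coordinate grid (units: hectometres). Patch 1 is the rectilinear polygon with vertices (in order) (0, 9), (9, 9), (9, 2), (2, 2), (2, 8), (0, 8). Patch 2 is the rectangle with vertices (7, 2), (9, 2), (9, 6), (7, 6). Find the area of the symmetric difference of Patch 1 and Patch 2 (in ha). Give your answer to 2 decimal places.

43.00

|Patch 1| = 51, |Patch 2| = 8, |Patch 1∩Patch 2| = 8.
|Patch 1 △ Patch 2| = |Patch 1| + |Patch 2| − 2·|Patch 1∩Patch 2| = 51 + 8 − 16 = 43.00.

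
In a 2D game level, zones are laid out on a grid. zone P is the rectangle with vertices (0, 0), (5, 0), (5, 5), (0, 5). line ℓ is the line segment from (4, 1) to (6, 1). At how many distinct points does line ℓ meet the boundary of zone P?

1

The segment meets the boundary at (5,1).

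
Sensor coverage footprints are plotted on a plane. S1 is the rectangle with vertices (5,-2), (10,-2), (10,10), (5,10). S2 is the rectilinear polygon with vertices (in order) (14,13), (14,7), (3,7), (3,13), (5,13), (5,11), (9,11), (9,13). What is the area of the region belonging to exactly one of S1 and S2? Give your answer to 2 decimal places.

|S1| = 60, |S2| = 58, |S1∩S2| = 15.
|S1 △ S2| = |S1| + |S2| − 2·|S1∩S2| = 60 + 58 − 30 = 88.00.

88.00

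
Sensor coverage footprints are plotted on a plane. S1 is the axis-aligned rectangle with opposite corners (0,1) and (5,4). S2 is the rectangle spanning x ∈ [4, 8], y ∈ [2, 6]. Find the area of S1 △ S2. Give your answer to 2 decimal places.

|S1∩S2|: x∈[4,5], y∈[2,4] → 1·2 = 2.
|S1 △ S2| = |S1| + |S2| − 2·|S1∩S2| = 15 + 16 − 4 = 27.00.

27.00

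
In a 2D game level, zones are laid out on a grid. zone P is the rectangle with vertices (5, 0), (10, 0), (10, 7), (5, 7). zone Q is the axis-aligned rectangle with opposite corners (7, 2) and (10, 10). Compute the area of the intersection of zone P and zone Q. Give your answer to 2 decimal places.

15.00

|zone P∩zone Q|: x∈[7,10], y∈[2,7] → 3·5 = 15.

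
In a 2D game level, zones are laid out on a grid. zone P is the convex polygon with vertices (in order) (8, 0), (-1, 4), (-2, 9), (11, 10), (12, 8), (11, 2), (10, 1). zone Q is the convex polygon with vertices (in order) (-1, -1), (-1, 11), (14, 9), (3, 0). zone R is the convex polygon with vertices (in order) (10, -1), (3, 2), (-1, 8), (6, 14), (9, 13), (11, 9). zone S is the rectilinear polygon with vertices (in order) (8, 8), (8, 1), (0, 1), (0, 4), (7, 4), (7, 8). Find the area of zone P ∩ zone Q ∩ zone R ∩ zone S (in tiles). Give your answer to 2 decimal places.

13.13

The intersection is the polygon with vertices (4.76,1.44), (2.789,2.316), (1.667,4), (7,4), (7,8), (8,8), (8,4.091).
By the shoelace formula its area is 13.13.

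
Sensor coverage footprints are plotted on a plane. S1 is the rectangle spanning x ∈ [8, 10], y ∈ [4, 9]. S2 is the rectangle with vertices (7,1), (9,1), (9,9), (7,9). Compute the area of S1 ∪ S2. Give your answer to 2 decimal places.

21.00

By inclusion–exclusion:
Individual areas: |S1| = 10, |S2| = 16.
|S1∩S2|: x∈[8,9], y∈[4,9] → 1·5 = 5.
|S1 ∪ S2| = 26 − 5 = 21.00.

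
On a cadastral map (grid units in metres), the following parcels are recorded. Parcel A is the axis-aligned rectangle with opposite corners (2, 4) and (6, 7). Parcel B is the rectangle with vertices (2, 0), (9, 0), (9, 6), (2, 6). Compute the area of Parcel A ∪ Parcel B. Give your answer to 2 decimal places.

46.00

By inclusion–exclusion:
Individual areas: |Parcel A| = 12, |Parcel B| = 42.
|Parcel A∩Parcel B|: x∈[2,6], y∈[4,6] → 4·2 = 8.
|Parcel A ∪ Parcel B| = 54 − 8 = 46.00.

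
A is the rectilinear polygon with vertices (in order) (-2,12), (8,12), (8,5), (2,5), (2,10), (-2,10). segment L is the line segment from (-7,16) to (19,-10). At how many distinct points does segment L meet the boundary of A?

4

The segment meets the boundary at (4,5), (-1,10), (-2,11), (2,7).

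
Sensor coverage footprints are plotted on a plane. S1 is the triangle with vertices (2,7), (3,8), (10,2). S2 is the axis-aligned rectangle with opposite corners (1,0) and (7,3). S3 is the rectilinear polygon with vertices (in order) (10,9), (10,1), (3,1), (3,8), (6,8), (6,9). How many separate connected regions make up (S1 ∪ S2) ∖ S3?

(S1 ∪ S2) ∖ S3 splits into 2 disjoint pieces (area 0.8125, area 10).

2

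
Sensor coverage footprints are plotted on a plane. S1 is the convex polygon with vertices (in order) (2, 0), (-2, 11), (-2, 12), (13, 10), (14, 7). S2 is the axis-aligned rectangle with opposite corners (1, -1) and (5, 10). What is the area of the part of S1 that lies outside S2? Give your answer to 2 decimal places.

|S1| = 109.5, |S1∩S2| = 36.
|S1 ∖ S2| = |S1| − |S1∩S2| = 109.5 − 36 = 73.50.

73.50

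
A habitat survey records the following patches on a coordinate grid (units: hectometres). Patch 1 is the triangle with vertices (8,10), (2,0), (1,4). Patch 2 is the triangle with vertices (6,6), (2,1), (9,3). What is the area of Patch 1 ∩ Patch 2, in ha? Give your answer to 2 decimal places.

The intersection is the polygon with vertices (2.724,1.207), (2,1), (4.4,4).
By the shoelace formula its area is 0.84.

0.84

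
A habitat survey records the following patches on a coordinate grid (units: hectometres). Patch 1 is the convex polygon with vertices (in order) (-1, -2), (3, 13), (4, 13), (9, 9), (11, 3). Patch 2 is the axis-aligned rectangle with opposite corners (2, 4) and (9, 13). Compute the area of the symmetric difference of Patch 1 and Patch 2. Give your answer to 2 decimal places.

|Patch 1| = 96, |Patch 2| = 63, |Patch 1∩Patch 2| = 51.125.
|Patch 1 △ Patch 2| = |Patch 1| + |Patch 2| − 2·|Patch 1∩Patch 2| = 96 + 63 − 102.25 = 56.75.

56.75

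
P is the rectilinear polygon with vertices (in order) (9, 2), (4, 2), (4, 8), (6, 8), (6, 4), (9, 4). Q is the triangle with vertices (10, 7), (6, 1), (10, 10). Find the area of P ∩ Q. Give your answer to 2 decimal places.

0.89

The intersection is the polygon with vertices (6.444,2), (7.333,4), (8,4), (6.667,2).
By the shoelace formula its area is 0.89.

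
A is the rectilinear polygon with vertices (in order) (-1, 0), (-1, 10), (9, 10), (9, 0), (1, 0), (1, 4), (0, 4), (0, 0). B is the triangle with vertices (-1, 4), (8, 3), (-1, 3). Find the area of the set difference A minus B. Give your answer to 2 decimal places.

92.33

|A| = 96, |A∩B| = 3.6667.
|A ∖ B| = |A| − |A∩B| = 96 − 3.6667 = 92.33.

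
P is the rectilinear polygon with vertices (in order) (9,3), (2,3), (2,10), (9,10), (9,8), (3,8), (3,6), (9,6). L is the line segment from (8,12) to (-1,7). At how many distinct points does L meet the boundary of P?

The segment meets the boundary at (2,8.667), (4.4,10).

2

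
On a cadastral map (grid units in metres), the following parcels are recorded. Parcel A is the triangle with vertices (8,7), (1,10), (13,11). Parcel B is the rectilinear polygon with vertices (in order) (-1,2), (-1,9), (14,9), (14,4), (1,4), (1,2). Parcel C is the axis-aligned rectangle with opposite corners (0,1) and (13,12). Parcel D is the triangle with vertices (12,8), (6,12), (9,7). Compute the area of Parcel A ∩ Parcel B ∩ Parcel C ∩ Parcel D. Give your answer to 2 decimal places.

The intersection is the polygon with vertices (8.676,7.54), (7.8,9), (10.5,9).
By the shoelace formula its area is 1.97.

1.97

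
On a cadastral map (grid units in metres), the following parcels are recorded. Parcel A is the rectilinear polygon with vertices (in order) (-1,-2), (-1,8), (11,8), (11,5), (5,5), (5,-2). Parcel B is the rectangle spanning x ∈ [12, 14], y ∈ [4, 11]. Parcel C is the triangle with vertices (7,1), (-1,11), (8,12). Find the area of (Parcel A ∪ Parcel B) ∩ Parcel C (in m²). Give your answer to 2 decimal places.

15.60

The region (Parcel A ∪ Parcel B) ∩ Parcel C is the polygon with vertices (7.636,8), (7.364,5), (5,5), (5,3.5), (1.4,8).
By the shoelace formula its area is 15.60.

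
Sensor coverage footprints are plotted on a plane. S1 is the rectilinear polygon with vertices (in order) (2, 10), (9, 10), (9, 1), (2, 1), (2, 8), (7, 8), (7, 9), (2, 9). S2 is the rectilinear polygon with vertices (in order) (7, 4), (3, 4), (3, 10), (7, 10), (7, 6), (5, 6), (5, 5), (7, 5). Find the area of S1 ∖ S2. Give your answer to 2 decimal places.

40.00

|S1| = 58, |S1∩S2| = 18.
|S1 ∖ S2| = |S1| − |S1∩S2| = 58 − 18 = 40.00.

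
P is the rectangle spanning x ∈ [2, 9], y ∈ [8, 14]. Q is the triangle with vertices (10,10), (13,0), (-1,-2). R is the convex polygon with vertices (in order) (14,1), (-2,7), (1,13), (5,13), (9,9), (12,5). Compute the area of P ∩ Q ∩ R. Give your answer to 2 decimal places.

0.38

The intersection is the polygon with vertices (8.167,8), (9,8.909), (9,8).
By the shoelace formula its area is 0.38.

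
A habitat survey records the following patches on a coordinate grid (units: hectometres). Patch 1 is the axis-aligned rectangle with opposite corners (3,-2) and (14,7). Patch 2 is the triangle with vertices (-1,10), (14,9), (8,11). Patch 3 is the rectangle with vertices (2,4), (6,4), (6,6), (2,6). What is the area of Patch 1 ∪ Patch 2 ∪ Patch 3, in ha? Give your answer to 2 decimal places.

113.00

By inclusion–exclusion:
Individual areas: |Patch 1| = 99, |Patch 2| = 12, |Patch 3| = 8.
|Patch 1∩Patch 2| = 0.
|Patch 1∩Patch 3|: x∈[3,6], y∈[4,6] → 3·2 = 6.
|Patch 2∩Patch 3| = 0.
|Patch 1∩Patch 2∩Patch 3| = 0.
|Patch 1 ∪ Patch 2 ∪ Patch 3| = 119 − 6 + 0 = 113.00.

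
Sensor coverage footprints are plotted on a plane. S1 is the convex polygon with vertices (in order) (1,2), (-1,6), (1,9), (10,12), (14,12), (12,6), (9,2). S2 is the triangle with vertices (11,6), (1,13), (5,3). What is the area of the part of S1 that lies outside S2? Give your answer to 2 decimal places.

|S1| = 103.5, |S1∩S2| = 31.0816.
|S1 ∖ S2| = |S1| − |S1∩S2| = 103.5 − 31.0816 = 72.42.

72.42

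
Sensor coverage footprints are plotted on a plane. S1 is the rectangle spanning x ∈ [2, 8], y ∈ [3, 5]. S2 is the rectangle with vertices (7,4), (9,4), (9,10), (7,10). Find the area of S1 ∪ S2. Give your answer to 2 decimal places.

23.00

By inclusion–exclusion:
Individual areas: |S1| = 12, |S2| = 12.
|S1∩S2|: x∈[7,8], y∈[4,5] → 1·1 = 1.
|S1 ∪ S2| = 24 − 1 = 23.00.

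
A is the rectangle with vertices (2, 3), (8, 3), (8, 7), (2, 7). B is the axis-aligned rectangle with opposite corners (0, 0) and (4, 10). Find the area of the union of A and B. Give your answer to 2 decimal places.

By inclusion–exclusion:
Individual areas: |A| = 24, |B| = 40.
|A∩B|: x∈[2,4], y∈[3,7] → 2·4 = 8.
|A ∪ B| = 64 − 8 = 56.00.

56.00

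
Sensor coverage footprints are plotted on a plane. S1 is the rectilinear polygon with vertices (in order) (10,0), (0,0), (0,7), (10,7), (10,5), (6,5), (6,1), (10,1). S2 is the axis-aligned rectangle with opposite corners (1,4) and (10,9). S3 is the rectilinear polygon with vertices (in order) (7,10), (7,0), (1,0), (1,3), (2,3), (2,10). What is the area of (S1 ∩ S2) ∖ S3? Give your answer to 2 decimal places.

9.00

|S1 ∩ S2| = 23.
|(S1 ∩ S2) ∩ S3| = 14.
|(S1 ∩ S2) ∖ S3| = 23 − 14 = 9.00.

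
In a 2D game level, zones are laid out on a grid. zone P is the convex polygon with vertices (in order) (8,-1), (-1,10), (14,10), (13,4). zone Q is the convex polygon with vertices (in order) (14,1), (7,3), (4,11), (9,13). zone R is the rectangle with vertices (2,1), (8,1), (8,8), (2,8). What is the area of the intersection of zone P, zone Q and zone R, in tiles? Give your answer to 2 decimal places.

The intersection is the polygon with vertices (7,3), (5.125,8), (8,8), (8,2.714).
By the shoelace formula its area is 9.83.

9.83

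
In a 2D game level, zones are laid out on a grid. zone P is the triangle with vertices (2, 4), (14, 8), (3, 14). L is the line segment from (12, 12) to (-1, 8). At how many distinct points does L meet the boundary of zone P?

The segment meets the boundary at (2.508,9.079), (8.59,10.951).

2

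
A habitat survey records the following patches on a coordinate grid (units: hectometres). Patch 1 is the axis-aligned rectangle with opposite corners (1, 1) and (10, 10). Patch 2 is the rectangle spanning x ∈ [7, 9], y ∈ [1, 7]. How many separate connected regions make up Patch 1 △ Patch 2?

1

Patch 1 △ Patch 2 is a single connected region.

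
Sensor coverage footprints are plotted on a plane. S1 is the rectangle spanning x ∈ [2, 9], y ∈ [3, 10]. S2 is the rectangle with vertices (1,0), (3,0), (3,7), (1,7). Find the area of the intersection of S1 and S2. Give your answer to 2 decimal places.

4.00

|S1∩S2|: x∈[2,3], y∈[3,7] → 1·4 = 4.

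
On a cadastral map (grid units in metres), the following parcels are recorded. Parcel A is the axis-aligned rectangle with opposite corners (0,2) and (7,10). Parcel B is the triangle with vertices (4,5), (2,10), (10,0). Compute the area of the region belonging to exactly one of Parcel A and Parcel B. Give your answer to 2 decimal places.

|Parcel A| = 56, |Parcel B| = 10, |Parcel A∩Parcel B| = 8.125.
|Parcel A △ Parcel B| = |Parcel A| + |Parcel B| − 2·|Parcel A∩Parcel B| = 56 + 10 − 16.25 = 49.75.

49.75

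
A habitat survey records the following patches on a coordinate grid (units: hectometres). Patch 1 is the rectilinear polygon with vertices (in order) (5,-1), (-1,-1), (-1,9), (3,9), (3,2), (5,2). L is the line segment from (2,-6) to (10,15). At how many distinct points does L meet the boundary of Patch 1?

The segment meets the boundary at (5,1.875), (3.905,-1).

2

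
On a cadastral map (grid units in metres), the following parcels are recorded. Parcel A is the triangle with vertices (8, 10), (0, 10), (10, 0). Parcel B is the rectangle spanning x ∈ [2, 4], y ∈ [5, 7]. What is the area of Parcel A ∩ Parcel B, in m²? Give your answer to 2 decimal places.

0.50

The intersection is the polygon with vertices (3,7), (4,7), (4,6).
By the shoelace formula its area is 0.50.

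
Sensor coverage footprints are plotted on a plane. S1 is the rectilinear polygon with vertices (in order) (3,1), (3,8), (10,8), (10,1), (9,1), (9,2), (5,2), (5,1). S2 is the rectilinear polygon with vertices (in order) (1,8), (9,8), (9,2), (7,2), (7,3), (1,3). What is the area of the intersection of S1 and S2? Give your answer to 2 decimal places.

32.00

The intersection is the polygon with vertices (3,8), (9,8), (9,2), (7,2), (7,3), (3,3).
By the shoelace formula its area is 32.00.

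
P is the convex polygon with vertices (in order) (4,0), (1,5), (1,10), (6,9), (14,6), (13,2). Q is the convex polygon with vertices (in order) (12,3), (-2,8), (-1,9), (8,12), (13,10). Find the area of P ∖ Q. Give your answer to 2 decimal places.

46.01

|P| = 87, |P∩Q| = 40.9921.
|P ∖ Q| = |P| − |P∩Q| = 87 − 40.9921 = 46.01.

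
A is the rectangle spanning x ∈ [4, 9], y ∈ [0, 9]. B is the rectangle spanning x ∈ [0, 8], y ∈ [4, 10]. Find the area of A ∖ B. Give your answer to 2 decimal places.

|A∩B|: x∈[4,8], y∈[4,9] → 4·5 = 20.
|A| = 45.
|A ∖ B| = |A| − |A∩B| = 45 − 20 = 25.00.

25.00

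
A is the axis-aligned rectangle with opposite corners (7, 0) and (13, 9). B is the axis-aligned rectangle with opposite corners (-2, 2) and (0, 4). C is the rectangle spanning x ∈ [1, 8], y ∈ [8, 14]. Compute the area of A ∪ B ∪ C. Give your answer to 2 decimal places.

By inclusion–exclusion:
Individual areas: |A| = 54, |B| = 4, |C| = 42.
|A∩B| = 0 (no overlap).
|A∩C|: x∈[7,8], y∈[8,9] → 1·1 = 1.
|B∩C| = 0 (no overlap).
|A∩B∩C| = 0.
|A ∪ B ∪ C| = 100 − 1 + 0 = 99.00.

99.00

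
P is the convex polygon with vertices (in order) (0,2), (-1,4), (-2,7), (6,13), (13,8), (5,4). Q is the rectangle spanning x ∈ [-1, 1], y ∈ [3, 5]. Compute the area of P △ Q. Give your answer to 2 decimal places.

|P| = 82, |Q| = 4, |P∩Q| = 3.75.
|P △ Q| = |P| + |Q| − 2·|P∩Q| = 82 + 4 − 7.5 = 78.50.

78.50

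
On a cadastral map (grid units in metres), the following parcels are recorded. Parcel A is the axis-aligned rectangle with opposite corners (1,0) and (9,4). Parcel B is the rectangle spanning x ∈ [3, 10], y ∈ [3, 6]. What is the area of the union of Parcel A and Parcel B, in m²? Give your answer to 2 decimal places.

By inclusion–exclusion:
Individual areas: |Parcel A| = 32, |Parcel B| = 21.
|Parcel A∩Parcel B|: x∈[3,9], y∈[3,4] → 6·1 = 6.
|Parcel A ∪ Parcel B| = 53 − 6 = 47.00.

47.00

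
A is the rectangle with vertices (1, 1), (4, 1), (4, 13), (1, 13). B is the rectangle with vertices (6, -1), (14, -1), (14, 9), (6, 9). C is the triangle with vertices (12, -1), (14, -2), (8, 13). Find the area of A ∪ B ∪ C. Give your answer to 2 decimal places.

117.71

By inclusion–exclusion:
Individual areas: |A| = 36, |B| = 80, |C| = 12.
|A∩B| = 0 (no overlap).
|A∩C| = 0.
|B∩C| = 10.2857.
|A∩B∩C| = 0.
|A ∪ B ∪ C| = 128 − 10.2857 + 0 = 117.71.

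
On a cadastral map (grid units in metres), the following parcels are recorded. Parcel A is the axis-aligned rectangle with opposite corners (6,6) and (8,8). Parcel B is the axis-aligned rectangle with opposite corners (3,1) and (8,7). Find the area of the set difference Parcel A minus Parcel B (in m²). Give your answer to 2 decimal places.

2.00

|Parcel A∩Parcel B|: x∈[6,8], y∈[6,7] → 2·1 = 2.
|Parcel A| = 4.
|Parcel A ∖ Parcel B| = |Parcel A| − |Parcel A∩Parcel B| = 4 − 2 = 2.00.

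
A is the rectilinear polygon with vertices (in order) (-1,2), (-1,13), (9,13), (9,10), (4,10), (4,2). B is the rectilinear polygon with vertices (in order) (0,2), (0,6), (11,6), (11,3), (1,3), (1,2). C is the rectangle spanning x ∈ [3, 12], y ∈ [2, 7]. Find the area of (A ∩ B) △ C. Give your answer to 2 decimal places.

52.00

|A ∩ B| = 13.
|(A ∩ B) ∩ C| = 3.
|(A ∩ B) △ C| = 13 + 45 − 6 = 52.00.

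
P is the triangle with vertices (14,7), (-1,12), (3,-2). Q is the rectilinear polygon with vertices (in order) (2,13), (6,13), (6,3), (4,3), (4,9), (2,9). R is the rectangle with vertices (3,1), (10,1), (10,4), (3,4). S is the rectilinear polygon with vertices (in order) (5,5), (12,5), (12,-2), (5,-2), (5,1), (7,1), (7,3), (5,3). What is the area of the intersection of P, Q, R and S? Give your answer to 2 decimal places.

The intersection is the polygon with vertices (5,3), (5,4), (6,4), (6,3).
By the shoelace formula its area is 1.00.

1.00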